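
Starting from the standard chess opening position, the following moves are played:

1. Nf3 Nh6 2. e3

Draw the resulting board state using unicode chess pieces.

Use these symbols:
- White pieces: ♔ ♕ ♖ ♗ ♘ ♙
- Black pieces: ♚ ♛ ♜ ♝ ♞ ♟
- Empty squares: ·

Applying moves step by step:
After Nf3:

♜ ♞ ♝ ♛ ♚ ♝ ♞ ♜
♟ ♟ ♟ ♟ ♟ ♟ ♟ ♟
· · · · · · · ·
· · · · · · · ·
· · · · · · · ·
· · · · · ♘ · ·
♙ ♙ ♙ ♙ ♙ ♙ ♙ ♙
♖ ♘ ♗ ♕ ♔ ♗ · ♖


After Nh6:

♜ ♞ ♝ ♛ ♚ ♝ · ♜
♟ ♟ ♟ ♟ ♟ ♟ ♟ ♟
· · · · · · · ♞
· · · · · · · ·
· · · · · · · ·
· · · · · ♘ · ·
♙ ♙ ♙ ♙ ♙ ♙ ♙ ♙
♖ ♘ ♗ ♕ ♔ ♗ · ♖


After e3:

♜ ♞ ♝ ♛ ♚ ♝ · ♜
♟ ♟ ♟ ♟ ♟ ♟ ♟ ♟
· · · · · · · ♞
· · · · · · · ·
· · · · · · · ·
· · · · ♙ ♘ · ·
♙ ♙ ♙ ♙ · ♙ ♙ ♙
♖ ♘ ♗ ♕ ♔ ♗ · ♖



  a b c d e f g h
  ─────────────────
8│♜ ♞ ♝ ♛ ♚ ♝ · ♜│8
7│♟ ♟ ♟ ♟ ♟ ♟ ♟ ♟│7
6│· · · · · · · ♞│6
5│· · · · · · · ·│5
4│· · · · · · · ·│4
3│· · · · ♙ ♘ · ·│3
2│♙ ♙ ♙ ♙ · ♙ ♙ ♙│2
1│♖ ♘ ♗ ♕ ♔ ♗ · ♖│1
  ─────────────────
  a b c d e f g h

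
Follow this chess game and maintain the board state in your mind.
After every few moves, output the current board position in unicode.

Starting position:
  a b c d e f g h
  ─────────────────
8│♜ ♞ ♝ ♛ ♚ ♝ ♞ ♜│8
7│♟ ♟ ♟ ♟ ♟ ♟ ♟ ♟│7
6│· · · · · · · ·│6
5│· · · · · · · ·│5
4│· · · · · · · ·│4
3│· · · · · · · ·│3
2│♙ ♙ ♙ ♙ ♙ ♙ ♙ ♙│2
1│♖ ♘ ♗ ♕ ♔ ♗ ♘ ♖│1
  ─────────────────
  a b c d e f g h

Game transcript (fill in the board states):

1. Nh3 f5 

  a b c d e f g h
  ─────────────────
8│♜ ♞ ♝ ♛ ♚ ♝ ♞ ♜│8
7│♟ ♟ ♟ ♟ ♟ · ♟ ♟│7
6│· · · · · · · ·│6
5│· · · · · ♟ · ·│5
4│· · · · · · · ·│4
3│· · · · · · · ♘│3
2│♙ ♙ ♙ ♙ ♙ ♙ ♙ ♙│2
1│♖ ♘ ♗ ♕ ♔ ♗ · ♖│1
  ─────────────────
  a b c d e f g h

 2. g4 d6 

  a b c d e f g h
  ─────────────────
8│♜ ♞ ♝ ♛ ♚ ♝ ♞ ♜│8
7│♟ ♟ ♟ · ♟ · ♟ ♟│7
6│· · · ♟ · · · ·│6
5│· · · · · ♟ · ·│5
4│· · · · · · ♙ ·│4
3│· · · · · · · ♘│3
2│♙ ♙ ♙ ♙ ♙ ♙ · ♙│2
1│♖ ♘ ♗ ♕ ♔ ♗ · ♖│1
  ─────────────────
  a b c d e f g h

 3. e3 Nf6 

  a b c d e f g h
  ─────────────────
8│♜ ♞ ♝ ♛ ♚ ♝ · ♜│8
7│♟ ♟ ♟ · ♟ · ♟ ♟│7
6│· · · ♟ · ♞ · ·│6
5│· · · · · ♟ · ·│5
4│· · · · · · ♙ ·│4
3│· · · · ♙ · · ♘│3
2│♙ ♙ ♙ ♙ · ♙ · ♙│2
1│♖ ♘ ♗ ♕ ♔ ♗ · ♖│1
  ─────────────────
  a b c d e f g h

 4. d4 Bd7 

  a b c d e f g h
  ─────────────────
8│♜ ♞ · ♛ ♚ ♝ · ♜│8
7│♟ ♟ ♟ ♝ ♟ · ♟ ♟│7
6│· · · ♟ · ♞ · ·│6
5│· · · · · ♟ · ·│5
4│· · · ♙ · · ♙ ·│4
3│· · · · ♙ · · ♘│3
2│♙ ♙ ♙ · · ♙ · ♙│2
1│♖ ♘ ♗ ♕ ♔ ♗ · ♖│1
  ─────────────────
  a b c d e f g h



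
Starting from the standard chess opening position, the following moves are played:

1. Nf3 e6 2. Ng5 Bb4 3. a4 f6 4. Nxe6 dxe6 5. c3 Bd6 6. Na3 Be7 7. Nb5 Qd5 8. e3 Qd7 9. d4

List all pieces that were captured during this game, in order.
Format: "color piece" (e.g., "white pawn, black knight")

Tracking captures:
  Nxe6: captured black pawn
  dxe6: captured white knight

black pawn, white knight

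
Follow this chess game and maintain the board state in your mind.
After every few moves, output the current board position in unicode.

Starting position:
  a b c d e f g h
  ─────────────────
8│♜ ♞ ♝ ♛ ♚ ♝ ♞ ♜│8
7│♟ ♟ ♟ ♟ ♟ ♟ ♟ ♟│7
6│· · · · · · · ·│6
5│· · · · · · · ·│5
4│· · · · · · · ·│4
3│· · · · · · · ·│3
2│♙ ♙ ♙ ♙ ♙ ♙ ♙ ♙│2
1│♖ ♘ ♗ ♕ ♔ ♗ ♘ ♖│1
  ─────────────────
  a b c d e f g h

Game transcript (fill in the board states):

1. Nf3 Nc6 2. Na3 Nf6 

  a b c d e f g h
  ─────────────────
8│♜ · ♝ ♛ ♚ ♝ · ♜│8
7│♟ ♟ ♟ ♟ ♟ ♟ ♟ ♟│7
6│· · ♞ · · ♞ · ·│6
5│· · · · · · · ·│5
4│· · · · · · · ·│4
3│♘ · · · · ♘ · ·│3
2│♙ ♙ ♙ ♙ ♙ ♙ ♙ ♙│2
1│♖ · ♗ ♕ ♔ ♗ · ♖│1
  ─────────────────
  a b c d e f g h

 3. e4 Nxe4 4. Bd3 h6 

  a b c d e f g h
  ─────────────────
8│♜ · ♝ ♛ ♚ ♝ · ♜│8
7│♟ ♟ ♟ ♟ ♟ ♟ ♟ ·│7
6│· · ♞ · · · · ♟│6
5│· · · · · · · ·│5
4│· · · · ♞ · · ·│4
3│♘ · · ♗ · ♘ · ·│3
2│♙ ♙ ♙ ♙ · ♙ ♙ ♙│2
1│♖ · ♗ ♕ ♔ · · ♖│1
  ─────────────────
  a b c d e f g h

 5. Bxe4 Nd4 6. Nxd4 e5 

  a b c d e f g h
  ─────────────────
8│♜ · ♝ ♛ ♚ ♝ · ♜│8
7│♟ ♟ ♟ ♟ · ♟ ♟ ·│7
6│· · · · · · · ♟│6
5│· · · · ♟ · · ·│5
4│· · · ♘ ♗ · · ·│4
3│♘ · · · · · · ·│3
2│♙ ♙ ♙ ♙ · ♙ ♙ ♙│2
1│♖ · ♗ ♕ ♔ · · ♖│1
  ─────────────────
  a b c d e f g h

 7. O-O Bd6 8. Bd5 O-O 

  a b c d e f g h
  ─────────────────
8│♜ · ♝ ♛ · ♜ ♚ ·│8
7│♟ ♟ ♟ ♟ · ♟ ♟ ·│7
6│· · · ♝ · · · ♟│6
5│· · · ♗ ♟ · · ·│5
4│· · · ♘ · · · ·│4
3│♘ · · · · · · ·│3
2│♙ ♙ ♙ ♙ · ♙ ♙ ♙│2
1│♖ · ♗ ♕ · ♖ ♔ ·│1
  ─────────────────
  a b c d e f g h

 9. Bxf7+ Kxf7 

  a b c d e f g h
  ─────────────────
8│♜ · ♝ ♛ · ♜ · ·│8
7│♟ ♟ ♟ ♟ · ♚ ♟ ·│7
6│· · · ♝ · · · ♟│6
5│· · · · ♟ · · ·│5
4│· · · ♘ · · · ·│4
3│♘ · · · · · · ·│3
2│♙ ♙ ♙ ♙ · ♙ ♙ ♙│2
1│♖ · ♗ ♕ · ♖ ♔ ·│1
  ─────────────────
  a b c d e f g h


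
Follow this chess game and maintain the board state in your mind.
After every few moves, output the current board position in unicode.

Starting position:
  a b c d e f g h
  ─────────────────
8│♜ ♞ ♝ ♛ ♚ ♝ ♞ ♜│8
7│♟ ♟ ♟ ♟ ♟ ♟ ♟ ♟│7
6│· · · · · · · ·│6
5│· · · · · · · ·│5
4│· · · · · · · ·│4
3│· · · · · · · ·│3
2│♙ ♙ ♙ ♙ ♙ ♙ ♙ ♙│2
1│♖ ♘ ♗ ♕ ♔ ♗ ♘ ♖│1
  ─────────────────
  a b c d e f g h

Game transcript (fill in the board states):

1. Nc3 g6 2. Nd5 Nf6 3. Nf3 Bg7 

  a b c d e f g h
  ─────────────────
8│♜ ♞ ♝ ♛ ♚ · · ♜│8
7│♟ ♟ ♟ ♟ ♟ ♟ ♝ ♟│7
6│· · · · · ♞ ♟ ·│6
5│· · · ♘ · · · ·│5
4│· · · · · · · ·│4
3│· · · · · ♘ · ·│3
2│♙ ♙ ♙ ♙ ♙ ♙ ♙ ♙│2
1│♖ · ♗ ♕ ♔ ♗ · ♖│1
  ─────────────────
  a b c d e f g h

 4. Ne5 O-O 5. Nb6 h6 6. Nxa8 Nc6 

  a b c d e f g h
  ─────────────────
8│♘ · ♝ ♛ · ♜ ♚ ·│8
7│♟ ♟ ♟ ♟ ♟ ♟ ♝ ·│7
6│· · ♞ · · ♞ ♟ ♟│6
5│· · · · ♘ · · ·│5
4│· · · · · · · ·│4
3│· · · · · · · ·│3
2│♙ ♙ ♙ ♙ ♙ ♙ ♙ ♙│2
1│♖ · ♗ ♕ ♔ ♗ · ♖│1
  ─────────────────
  a b c d e f g h

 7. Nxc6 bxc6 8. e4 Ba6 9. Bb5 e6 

  a b c d e f g h
  ─────────────────
8│♘ · · ♛ · ♜ ♚ ·│8
7│♟ · ♟ ♟ · ♟ ♝ ·│7
6│♝ · ♟ · ♟ ♞ ♟ ♟│6
5│· ♗ · · · · · ·│5
4│· · · · ♙ · · ·│4
3│· · · · · · · ·│3
2│♙ ♙ ♙ ♙ · ♙ ♙ ♙│2
1│♖ · ♗ ♕ ♔ · · ♖│1
  ─────────────────
  a b c d e f g h

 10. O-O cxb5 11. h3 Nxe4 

  a b c d e f g h
  ─────────────────
8│♘ · · ♛ · ♜ ♚ ·│8
7│♟ · ♟ ♟ · ♟ ♝ ·│7
6│♝ · · · ♟ · ♟ ♟│6
5│· ♟ · · · · · ·│5
4│· · · · ♞ · · ·│4
3│· · · · · · · ♙│3
2│♙ ♙ ♙ ♙ · ♙ ♙ ·│2
1│♖ · ♗ ♕ · ♖ ♔ ·│1
  ─────────────────
  a b c d e f g h


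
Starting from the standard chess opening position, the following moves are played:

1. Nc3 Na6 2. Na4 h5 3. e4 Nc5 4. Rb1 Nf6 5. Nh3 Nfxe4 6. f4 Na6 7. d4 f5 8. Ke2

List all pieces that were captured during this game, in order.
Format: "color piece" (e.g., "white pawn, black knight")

Tracking captures:
  Nfxe4: captured white pawn

white pawn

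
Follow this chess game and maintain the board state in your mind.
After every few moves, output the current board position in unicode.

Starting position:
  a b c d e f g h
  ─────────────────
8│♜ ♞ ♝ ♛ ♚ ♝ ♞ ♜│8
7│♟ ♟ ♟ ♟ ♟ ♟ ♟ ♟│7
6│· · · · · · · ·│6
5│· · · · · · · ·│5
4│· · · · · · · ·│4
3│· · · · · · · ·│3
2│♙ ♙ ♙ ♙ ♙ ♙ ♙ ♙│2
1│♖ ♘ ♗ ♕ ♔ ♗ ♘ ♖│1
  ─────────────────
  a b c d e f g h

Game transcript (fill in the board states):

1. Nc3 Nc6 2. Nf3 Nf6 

  a b c d e f g h
  ─────────────────
8│♜ · ♝ ♛ ♚ ♝ · ♜│8
7│♟ ♟ ♟ ♟ ♟ ♟ ♟ ♟│7
6│· · ♞ · · ♞ · ·│6
5│· · · · · · · ·│5
4│· · · · · · · ·│4
3│· · ♘ · · ♘ · ·│3
2│♙ ♙ ♙ ♙ ♙ ♙ ♙ ♙│2
1│♖ · ♗ ♕ ♔ ♗ · ♖│1
  ─────────────────
  a b c d e f g h

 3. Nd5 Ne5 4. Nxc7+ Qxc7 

  a b c d e f g h
  ─────────────────
8│♜ · ♝ · ♚ ♝ · ♜│8
7│♟ ♟ ♛ ♟ ♟ ♟ ♟ ♟│7
6│· · · · · ♞ · ·│6
5│· · · · ♞ · · ·│5
4│· · · · · · · ·│4
3│· · · · · ♘ · ·│3
2│♙ ♙ ♙ ♙ ♙ ♙ ♙ ♙│2
1│♖ · ♗ ♕ ♔ ♗ · ♖│1
  ─────────────────
  a b c d e f g h

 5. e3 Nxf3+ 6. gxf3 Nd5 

  a b c d e f g h
  ─────────────────
8│♜ · ♝ · ♚ ♝ · ♜│8
7│♟ ♟ ♛ ♟ ♟ ♟ ♟ ♟│7
6│· · · · · · · ·│6
5│· · · ♞ · · · ·│5
4│· · · · · · · ·│4
3│· · · · ♙ ♙ · ·│3
2│♙ ♙ ♙ ♙ · ♙ · ♙│2
1│♖ · ♗ ♕ ♔ ♗ · ♖│1
  ─────────────────
  a b c d e f g h

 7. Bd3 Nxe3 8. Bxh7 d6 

  a b c d e f g h
  ─────────────────
8│♜ · ♝ · ♚ ♝ · ♜│8
7│♟ ♟ ♛ · ♟ ♟ ♟ ♗│7
6│· · · ♟ · · · ·│6
5│· · · · · · · ·│5
4│· · · · · · · ·│4
3│· · · · ♞ ♙ · ·│3
2│♙ ♙ ♙ ♙ · ♙ · ♙│2
1│♖ · ♗ ♕ ♔ · · ♖│1
  ─────────────────
  a b c d e f g h

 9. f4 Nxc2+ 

  a b c d e f g h
  ─────────────────
8│♜ · ♝ · ♚ ♝ · ♜│8
7│♟ ♟ ♛ · ♟ ♟ ♟ ♗│7
6│· · · ♟ · · · ·│6
5│· · · · · · · ·│5
4│· · · · · ♙ · ·│4
3│· · · · · · · ·│3
2│♙ ♙ ♞ ♙ · ♙ · ♙│2
1│♖ · ♗ ♕ ♔ · · ♖│1
  ─────────────────
  a b c d e f g h


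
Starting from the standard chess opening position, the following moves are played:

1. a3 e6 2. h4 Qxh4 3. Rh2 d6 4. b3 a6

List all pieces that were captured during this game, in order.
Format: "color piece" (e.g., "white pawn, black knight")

Tracking captures:
  Qxh4: captured white pawn

white pawn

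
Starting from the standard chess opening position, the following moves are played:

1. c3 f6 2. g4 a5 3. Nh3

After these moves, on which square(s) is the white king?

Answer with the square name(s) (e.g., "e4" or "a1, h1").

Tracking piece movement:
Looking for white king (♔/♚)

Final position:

  a b c d e f g h
  ─────────────────
8│♜ ♞ ♝ ♛ ♚ ♝ ♞ ♜│8
7│· ♟ ♟ ♟ ♟ · ♟ ♟│7
6│· · · · · ♟ · ·│6
5│♟ · · · · · · ·│5
4│· · · · · · ♙ ·│4
3│· · ♙ · · · · ♘│3
2│♙ ♙ · ♙ ♙ ♙ · ♙│2
1│♖ ♘ ♗ ♕ ♔ ♗ · ♖│1
  ─────────────────
  a b c d e f g h


e1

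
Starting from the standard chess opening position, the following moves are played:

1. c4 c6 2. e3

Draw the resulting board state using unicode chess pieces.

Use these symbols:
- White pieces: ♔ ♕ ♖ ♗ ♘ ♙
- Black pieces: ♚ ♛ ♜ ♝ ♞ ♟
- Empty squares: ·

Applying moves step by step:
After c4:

♜ ♞ ♝ ♛ ♚ ♝ ♞ ♜
♟ ♟ ♟ ♟ ♟ ♟ ♟ ♟
· · · · · · · ·
· · · · · · · ·
· · ♙ · · · · ·
· · · · · · · ·
♙ ♙ · ♙ ♙ ♙ ♙ ♙
♖ ♘ ♗ ♕ ♔ ♗ ♘ ♖


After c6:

♜ ♞ ♝ ♛ ♚ ♝ ♞ ♜
♟ ♟ · ♟ ♟ ♟ ♟ ♟
· · ♟ · · · · ·
· · · · · · · ·
· · ♙ · · · · ·
· · · · · · · ·
♙ ♙ · ♙ ♙ ♙ ♙ ♙
♖ ♘ ♗ ♕ ♔ ♗ ♘ ♖


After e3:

♜ ♞ ♝ ♛ ♚ ♝ ♞ ♜
♟ ♟ · ♟ ♟ ♟ ♟ ♟
· · ♟ · · · · ·
· · · · · · · ·
· · ♙ · · · · ·
· · · · ♙ · · ·
♙ ♙ · ♙ · ♙ ♙ ♙
♖ ♘ ♗ ♕ ♔ ♗ ♘ ♖



  a b c d e f g h
  ─────────────────
8│♜ ♞ ♝ ♛ ♚ ♝ ♞ ♜│8
7│♟ ♟ · ♟ ♟ ♟ ♟ ♟│7
6│· · ♟ · · · · ·│6
5│· · · · · · · ·│5
4│· · ♙ · · · · ·│4
3│· · · · ♙ · · ·│3
2│♙ ♙ · ♙ · ♙ ♙ ♙│2
1│♖ ♘ ♗ ♕ ♔ ♗ ♘ ♖│1
  ─────────────────
  a b c d e f g h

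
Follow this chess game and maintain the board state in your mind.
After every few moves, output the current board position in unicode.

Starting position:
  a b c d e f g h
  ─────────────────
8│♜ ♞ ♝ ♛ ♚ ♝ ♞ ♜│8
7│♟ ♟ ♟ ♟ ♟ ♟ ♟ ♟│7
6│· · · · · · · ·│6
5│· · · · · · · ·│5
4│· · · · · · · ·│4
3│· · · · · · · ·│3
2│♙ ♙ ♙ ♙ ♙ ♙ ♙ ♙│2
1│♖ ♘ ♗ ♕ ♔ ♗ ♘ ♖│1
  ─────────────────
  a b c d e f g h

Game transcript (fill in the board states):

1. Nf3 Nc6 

  a b c d e f g h
  ─────────────────
8│♜ · ♝ ♛ ♚ ♝ ♞ ♜│8
7│♟ ♟ ♟ ♟ ♟ ♟ ♟ ♟│7
6│· · ♞ · · · · ·│6
5│· · · · · · · ·│5
4│· · · · · · · ·│4
3│· · · · · ♘ · ·│3
2│♙ ♙ ♙ ♙ ♙ ♙ ♙ ♙│2
1│♖ ♘ ♗ ♕ ♔ ♗ · ♖│1
  ─────────────────
  a b c d e f g h

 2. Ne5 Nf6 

  a b c d e f g h
  ─────────────────
8│♜ · ♝ ♛ ♚ ♝ · ♜│8
7│♟ ♟ ♟ ♟ ♟ ♟ ♟ ♟│7
6│· · ♞ · · ♞ · ·│6
5│· · · · ♘ · · ·│5
4│· · · · · · · ·│4
3│· · · · · · · ·│3
2│♙ ♙ ♙ ♙ ♙ ♙ ♙ ♙│2
1│♖ ♘ ♗ ♕ ♔ ♗ · ♖│1
  ─────────────────
  a b c d e f g h

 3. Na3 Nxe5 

  a b c d e f g h
  ─────────────────
8│♜ · ♝ ♛ ♚ ♝ · ♜│8
7│♟ ♟ ♟ ♟ ♟ ♟ ♟ ♟│7
6│· · · · · ♞ · ·│6
5│· · · · ♞ · · ·│5
4│· · · · · · · ·│4
3│♘ · · · · · · ·│3
2│♙ ♙ ♙ ♙ ♙ ♙ ♙ ♙│2
1│♖ · ♗ ♕ ♔ ♗ · ♖│1
  ─────────────────
  a b c d e f g h

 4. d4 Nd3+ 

  a b c d e f g h
  ─────────────────
8│♜ · ♝ ♛ ♚ ♝ · ♜│8
7│♟ ♟ ♟ ♟ ♟ ♟ ♟ ♟│7
6│· · · · · ♞ · ·│6
5│· · · · · · · ·│5
4│· · · ♙ · · · ·│4
3│♘ · · ♞ · · · ·│3
2│♙ ♙ ♙ · ♙ ♙ ♙ ♙│2
1│♖ · ♗ ♕ ♔ ♗ · ♖│1
  ─────────────────
  a b c d e f g h

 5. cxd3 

  a b c d e f g h
  ─────────────────
8│♜ · ♝ ♛ ♚ ♝ · ♜│8
7│♟ ♟ ♟ ♟ ♟ ♟ ♟ ♟│7
6│· · · · · ♞ · ·│6
5│· · · · · · · ·│5
4│· · · ♙ · · · ·│4
3│♘ · · ♙ · · · ·│3
2│♙ ♙ · · ♙ ♙ ♙ ♙│2
1│♖ · ♗ ♕ ♔ ♗ · ♖│1
  ─────────────────
  a b c d e f g h


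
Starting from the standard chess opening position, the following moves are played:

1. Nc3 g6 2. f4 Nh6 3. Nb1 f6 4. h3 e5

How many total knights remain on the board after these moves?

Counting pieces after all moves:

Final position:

  a b c d e f g h
  ─────────────────
8│♜ ♞ ♝ ♛ ♚ ♝ · ♜│8
7│♟ ♟ ♟ ♟ · · · ♟│7
6│· · · · · ♟ ♟ ♞│6
5│· · · · ♟ · · ·│5
4│· · · · · ♙ · ·│4
3│· · · · · · · ♙│3
2│♙ ♙ ♙ ♙ ♙ · ♙ ·│2
1│♖ ♘ ♗ ♕ ♔ ♗ ♘ ♖│1
  ─────────────────
  a b c d e f g h


4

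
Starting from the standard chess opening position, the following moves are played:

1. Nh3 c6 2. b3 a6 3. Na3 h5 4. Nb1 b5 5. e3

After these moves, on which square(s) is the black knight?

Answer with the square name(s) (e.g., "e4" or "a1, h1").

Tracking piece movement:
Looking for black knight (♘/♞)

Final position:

  a b c d e f g h
  ─────────────────
8│♜ ♞ ♝ ♛ ♚ ♝ ♞ ♜│8
7│· · · ♟ ♟ ♟ ♟ ·│7
6│♟ · ♟ · · · · ·│6
5│· ♟ · · · · · ♟│5
4│· · · · · · · ·│4
3│· ♙ · · ♙ · · ♘│3
2│♙ · ♙ ♙ · ♙ ♙ ♙│2
1│♖ ♘ ♗ ♕ ♔ ♗ · ♖│1
  ─────────────────
  a b c d e f g h


b8, g8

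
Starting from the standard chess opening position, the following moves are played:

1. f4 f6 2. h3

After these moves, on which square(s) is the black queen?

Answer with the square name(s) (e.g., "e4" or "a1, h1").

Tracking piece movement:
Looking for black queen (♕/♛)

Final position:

  a b c d e f g h
  ─────────────────
8│♜ ♞ ♝ ♛ ♚ ♝ ♞ ♜│8
7│♟ ♟ ♟ ♟ ♟ · ♟ ♟│7
6│· · · · · ♟ · ·│6
5│· · · · · · · ·│5
4│· · · · · ♙ · ·│4
3│· · · · · · · ♙│3
2│♙ ♙ ♙ ♙ ♙ · ♙ ·│2
1│♖ ♘ ♗ ♕ ♔ ♗ ♘ ♖│1
  ─────────────────
  a b c d e f g h


d8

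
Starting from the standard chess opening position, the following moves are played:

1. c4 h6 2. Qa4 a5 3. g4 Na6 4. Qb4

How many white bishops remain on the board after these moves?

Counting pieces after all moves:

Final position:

  a b c d e f g h
  ─────────────────
8│♜ · ♝ ♛ ♚ ♝ ♞ ♜│8
7│· ♟ ♟ ♟ ♟ ♟ ♟ ·│7
6│♞ · · · · · · ♟│6
5│♟ · · · · · · ·│5
4│· ♕ ♙ · · · ♙ ·│4
3│· · · · · · · ·│3
2│♙ ♙ · ♙ ♙ ♙ · ♙│2
1│♖ ♘ ♗ · ♔ ♗ ♘ ♖│1
  ─────────────────
  a b c d e f g h


2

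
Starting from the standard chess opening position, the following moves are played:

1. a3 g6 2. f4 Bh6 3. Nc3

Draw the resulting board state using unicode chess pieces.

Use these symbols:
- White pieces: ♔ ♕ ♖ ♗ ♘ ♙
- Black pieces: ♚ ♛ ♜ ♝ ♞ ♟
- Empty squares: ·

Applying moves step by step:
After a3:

♜ ♞ ♝ ♛ ♚ ♝ ♞ ♜
♟ ♟ ♟ ♟ ♟ ♟ ♟ ♟
· · · · · · · ·
· · · · · · · ·
· · · · · · · ·
♙ · · · · · · ·
· ♙ ♙ ♙ ♙ ♙ ♙ ♙
♖ ♘ ♗ ♕ ♔ ♗ ♘ ♖


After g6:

♜ ♞ ♝ ♛ ♚ ♝ ♞ ♜
♟ ♟ ♟ ♟ ♟ ♟ · ♟
· · · · · · ♟ ·
· · · · · · · ·
· · · · · · · ·
♙ · · · · · · ·
· ♙ ♙ ♙ ♙ ♙ ♙ ♙
♖ ♘ ♗ ♕ ♔ ♗ ♘ ♖


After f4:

♜ ♞ ♝ ♛ ♚ ♝ ♞ ♜
♟ ♟ ♟ ♟ ♟ ♟ · ♟
· · · · · · ♟ ·
· · · · · · · ·
· · · · · ♙ · ·
♙ · · · · · · ·
· ♙ ♙ ♙ ♙ · ♙ ♙
♖ ♘ ♗ ♕ ♔ ♗ ♘ ♖


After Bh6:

♜ ♞ ♝ ♛ ♚ · ♞ ♜
♟ ♟ ♟ ♟ ♟ ♟ · ♟
· · · · · · ♟ ♝
· · · · · · · ·
· · · · · ♙ · ·
♙ · · · · · · ·
· ♙ ♙ ♙ ♙ · ♙ ♙
♖ ♘ ♗ ♕ ♔ ♗ ♘ ♖


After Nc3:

♜ ♞ ♝ ♛ ♚ · ♞ ♜
♟ ♟ ♟ ♟ ♟ ♟ · ♟
· · · · · · ♟ ♝
· · · · · · · ·
· · · · · ♙ · ·
♙ · ♘ · · · · ·
· ♙ ♙ ♙ ♙ · ♙ ♙
♖ · ♗ ♕ ♔ ♗ ♘ ♖



  a b c d e f g h
  ─────────────────
8│♜ ♞ ♝ ♛ ♚ · ♞ ♜│8
7│♟ ♟ ♟ ♟ ♟ ♟ · ♟│7
6│· · · · · · ♟ ♝│6
5│· · · · · · · ·│5
4│· · · · · ♙ · ·│4
3│♙ · ♘ · · · · ·│3
2│· ♙ ♙ ♙ ♙ · ♙ ♙│2
1│♖ · ♗ ♕ ♔ ♗ ♘ ♖│1
  ─────────────────
  a b c d e f g h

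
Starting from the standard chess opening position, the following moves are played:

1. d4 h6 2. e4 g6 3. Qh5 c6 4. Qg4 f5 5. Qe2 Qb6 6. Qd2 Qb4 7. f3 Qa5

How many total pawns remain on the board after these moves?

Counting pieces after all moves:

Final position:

  a b c d e f g h
  ─────────────────
8│♜ ♞ ♝ · ♚ ♝ ♞ ♜│8
7│♟ ♟ · ♟ ♟ · · ·│7
6│· · ♟ · · · ♟ ♟│6
5│♛ · · · · ♟ · ·│5
4│· · · ♙ ♙ · · ·│4
3│· · · · · ♙ · ·│3
2│♙ ♙ ♙ ♕ · · ♙ ♙│2
1│♖ ♘ ♗ · ♔ ♗ ♘ ♖│1
  ─────────────────
  a b c d e f g h


16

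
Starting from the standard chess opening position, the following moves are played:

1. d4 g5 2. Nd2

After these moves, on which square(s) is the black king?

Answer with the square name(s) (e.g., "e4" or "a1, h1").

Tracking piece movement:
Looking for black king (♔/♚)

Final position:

  a b c d e f g h
  ─────────────────
8│♜ ♞ ♝ ♛ ♚ ♝ ♞ ♜│8
7│♟ ♟ ♟ ♟ ♟ ♟ · ♟│7
6│· · · · · · · ·│6
5│· · · · · · ♟ ·│5
4│· · · ♙ · · · ·│4
3│· · · · · · · ·│3
2│♙ ♙ ♙ ♘ ♙ ♙ ♙ ♙│2
1│♖ · ♗ ♕ ♔ ♗ ♘ ♖│1
  ─────────────────
  a b c d e f g h


e8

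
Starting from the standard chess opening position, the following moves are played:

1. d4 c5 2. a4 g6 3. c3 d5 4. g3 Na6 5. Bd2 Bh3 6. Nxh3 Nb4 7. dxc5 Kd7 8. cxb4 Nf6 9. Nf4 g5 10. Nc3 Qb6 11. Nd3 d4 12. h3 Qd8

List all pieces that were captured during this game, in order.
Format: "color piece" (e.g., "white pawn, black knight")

Tracking captures:
  Nxh3: captured black bishop
  dxc5: captured black pawn
  cxb4: captured black knight

black bishop, black pawn, black knight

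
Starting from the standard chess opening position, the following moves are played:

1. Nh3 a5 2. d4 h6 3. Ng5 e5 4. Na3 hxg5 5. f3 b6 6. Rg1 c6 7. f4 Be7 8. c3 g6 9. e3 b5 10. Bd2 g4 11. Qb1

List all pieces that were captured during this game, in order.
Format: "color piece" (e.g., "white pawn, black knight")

Tracking captures:
  hxg5: captured white knight

white knight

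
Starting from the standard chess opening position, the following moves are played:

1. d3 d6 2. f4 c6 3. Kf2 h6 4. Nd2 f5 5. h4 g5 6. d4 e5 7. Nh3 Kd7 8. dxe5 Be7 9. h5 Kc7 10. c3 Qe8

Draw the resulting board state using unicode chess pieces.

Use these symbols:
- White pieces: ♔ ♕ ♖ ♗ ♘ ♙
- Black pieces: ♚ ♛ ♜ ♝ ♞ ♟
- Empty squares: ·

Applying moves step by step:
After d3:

♜ ♞ ♝ ♛ ♚ ♝ ♞ ♜
♟ ♟ ♟ ♟ ♟ ♟ ♟ ♟
· · · · · · · ·
· · · · · · · ·
· · · · · · · ·
· · · ♙ · · · ·
♙ ♙ ♙ · ♙ ♙ ♙ ♙
♖ ♘ ♗ ♕ ♔ ♗ ♘ ♖


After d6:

♜ ♞ ♝ ♛ ♚ ♝ ♞ ♜
♟ ♟ ♟ · ♟ ♟ ♟ ♟
· · · ♟ · · · ·
· · · · · · · ·
· · · · · · · ·
· · · ♙ · · · ·
♙ ♙ ♙ · ♙ ♙ ♙ ♙
♖ ♘ ♗ ♕ ♔ ♗ ♘ ♖


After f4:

♜ ♞ ♝ ♛ ♚ ♝ ♞ ♜
♟ ♟ ♟ · ♟ ♟ ♟ ♟
· · · ♟ · · · ·
· · · · · · · ·
· · · · · ♙ · ·
· · · ♙ · · · ·
♙ ♙ ♙ · ♙ · ♙ ♙
♖ ♘ ♗ ♕ ♔ ♗ ♘ ♖


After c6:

♜ ♞ ♝ ♛ ♚ ♝ ♞ ♜
♟ ♟ · · ♟ ♟ ♟ ♟
· · ♟ ♟ · · · ·
· · · · · · · ·
· · · · · ♙ · ·
· · · ♙ · · · ·
♙ ♙ ♙ · ♙ · ♙ ♙
♖ ♘ ♗ ♕ ♔ ♗ ♘ ♖


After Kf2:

♜ ♞ ♝ ♛ ♚ ♝ ♞ ♜
♟ ♟ · · ♟ ♟ ♟ ♟
· · ♟ ♟ · · · ·
· · · · · · · ·
· · · · · ♙ · ·
· · · ♙ · · · ·
♙ ♙ ♙ · ♙ ♔ ♙ ♙
♖ ♘ ♗ ♕ · ♗ ♘ ♖


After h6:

♜ ♞ ♝ ♛ ♚ ♝ ♞ ♜
♟ ♟ · · ♟ ♟ ♟ ·
· · ♟ ♟ · · · ♟
· · · · · · · ·
· · · · · ♙ · ·
· · · ♙ · · · ·
♙ ♙ ♙ · ♙ ♔ ♙ ♙
♖ ♘ ♗ ♕ · ♗ ♘ ♖


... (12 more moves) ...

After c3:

♜ ♞ ♝ ♛ · · ♞ ♜
♟ ♟ ♚ · ♝ · · ·
· · ♟ ♟ · · · ♟
· · · · ♙ ♟ ♟ ♙
· · · · · ♙ · ·
· · ♙ · · · · ♘
♙ ♙ · ♘ ♙ ♔ ♙ ·
♖ · ♗ ♕ · ♗ · ♖


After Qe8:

♜ ♞ ♝ · ♛ · ♞ ♜
♟ ♟ ♚ · ♝ · · ·
· · ♟ ♟ · · · ♟
· · · · ♙ ♟ ♟ ♙
· · · · · ♙ · ·
· · ♙ · · · · ♘
♙ ♙ · ♘ ♙ ♔ ♙ ·
♖ · ♗ ♕ · ♗ · ♖



  a b c d e f g h
  ─────────────────
8│♜ ♞ ♝ · ♛ · ♞ ♜│8
7│♟ ♟ ♚ · ♝ · · ·│7
6│· · ♟ ♟ · · · ♟│6
5│· · · · ♙ ♟ ♟ ♙│5
4│· · · · · ♙ · ·│4
3│· · ♙ · · · · ♘│3
2│♙ ♙ · ♘ ♙ ♔ ♙ ·│2
1│♖ · ♗ ♕ · ♗ · ♖│1
  ─────────────────
  a b c d e f g h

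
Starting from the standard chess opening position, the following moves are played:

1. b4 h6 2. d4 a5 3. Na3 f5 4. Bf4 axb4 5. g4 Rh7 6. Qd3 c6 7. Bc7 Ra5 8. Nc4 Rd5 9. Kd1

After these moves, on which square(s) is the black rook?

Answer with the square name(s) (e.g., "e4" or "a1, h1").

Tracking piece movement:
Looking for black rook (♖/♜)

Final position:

  a b c d e f g h
  ─────────────────
8│· ♞ ♝ ♛ ♚ ♝ ♞ ·│8
7│· ♟ ♗ ♟ ♟ · ♟ ♜│7
6│· · ♟ · · · · ♟│6
5│· · · ♜ · ♟ · ·│5
4│· ♟ ♘ ♙ · · ♙ ·│4
3│· · · ♕ · · · ·│3
2│♙ · ♙ · ♙ ♙ · ♙│2
1│♖ · · ♔ · ♗ ♘ ♖│1
  ─────────────────
  a b c d e f g h


d5, h7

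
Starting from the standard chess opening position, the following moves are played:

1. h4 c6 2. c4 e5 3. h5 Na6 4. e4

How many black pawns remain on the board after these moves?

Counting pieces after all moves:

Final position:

  a b c d e f g h
  ─────────────────
8│♜ · ♝ ♛ ♚ ♝ ♞ ♜│8
7│♟ ♟ · ♟ · ♟ ♟ ♟│7
6│♞ · ♟ · · · · ·│6
5│· · · · ♟ · · ♙│5
4│· · ♙ · ♙ · · ·│4
3│· · · · · · · ·│3
2│♙ ♙ · ♙ · ♙ ♙ ·│2
1│♖ ♘ ♗ ♕ ♔ ♗ ♘ ♖│1
  ─────────────────
  a b c d e f g h


8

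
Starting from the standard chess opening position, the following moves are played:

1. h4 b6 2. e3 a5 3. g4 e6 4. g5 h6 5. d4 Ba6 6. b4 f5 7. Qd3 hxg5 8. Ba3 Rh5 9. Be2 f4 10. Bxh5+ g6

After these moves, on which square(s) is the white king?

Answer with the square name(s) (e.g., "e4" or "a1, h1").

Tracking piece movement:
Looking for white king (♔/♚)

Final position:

  a b c d e f g h
  ─────────────────
8│♜ ♞ · ♛ ♚ ♝ ♞ ·│8
7│· · ♟ ♟ · · · ·│7
6│♝ ♟ · · ♟ · ♟ ·│6
5│♟ · · · · · ♟ ♗│5
4│· ♙ · ♙ · ♟ · ♙│4
3│♗ · · ♕ ♙ · · ·│3
2│♙ · ♙ · · ♙ · ·│2
1│♖ ♘ · · ♔ · ♘ ♖│1
  ─────────────────
  a b c d e f g h


e1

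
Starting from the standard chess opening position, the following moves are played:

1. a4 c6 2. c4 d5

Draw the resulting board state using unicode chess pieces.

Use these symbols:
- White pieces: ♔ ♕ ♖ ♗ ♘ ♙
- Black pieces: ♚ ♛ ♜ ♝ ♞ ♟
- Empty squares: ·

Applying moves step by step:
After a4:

♜ ♞ ♝ ♛ ♚ ♝ ♞ ♜
♟ ♟ ♟ ♟ ♟ ♟ ♟ ♟
· · · · · · · ·
· · · · · · · ·
♙ · · · · · · ·
· · · · · · · ·
· ♙ ♙ ♙ ♙ ♙ ♙ ♙
♖ ♘ ♗ ♕ ♔ ♗ ♘ ♖


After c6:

♜ ♞ ♝ ♛ ♚ ♝ ♞ ♜
♟ ♟ · ♟ ♟ ♟ ♟ ♟
· · ♟ · · · · ·
· · · · · · · ·
♙ · · · · · · ·
· · · · · · · ·
· ♙ ♙ ♙ ♙ ♙ ♙ ♙
♖ ♘ ♗ ♕ ♔ ♗ ♘ ♖


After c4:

♜ ♞ ♝ ♛ ♚ ♝ ♞ ♜
♟ ♟ · ♟ ♟ ♟ ♟ ♟
· · ♟ · · · · ·
· · · · · · · ·
♙ · ♙ · · · · ·
· · · · · · · ·
· ♙ · ♙ ♙ ♙ ♙ ♙
♖ ♘ ♗ ♕ ♔ ♗ ♘ ♖


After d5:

♜ ♞ ♝ ♛ ♚ ♝ ♞ ♜
♟ ♟ · · ♟ ♟ ♟ ♟
· · ♟ · · · · ·
· · · ♟ · · · ·
♙ · ♙ · · · · ·
· · · · · · · ·
· ♙ · ♙ ♙ ♙ ♙ ♙
♖ ♘ ♗ ♕ ♔ ♗ ♘ ♖



  a b c d e f g h
  ─────────────────
8│♜ ♞ ♝ ♛ ♚ ♝ ♞ ♜│8
7│♟ ♟ · · ♟ ♟ ♟ ♟│7
6│· · ♟ · · · · ·│6
5│· · · ♟ · · · ·│5
4│♙ · ♙ · · · · ·│4
3│· · · · · · · ·│3
2│· ♙ · ♙ ♙ ♙ ♙ ♙│2
1│♖ ♘ ♗ ♕ ♔ ♗ ♘ ♖│1
  ─────────────────
  a b c d e f g h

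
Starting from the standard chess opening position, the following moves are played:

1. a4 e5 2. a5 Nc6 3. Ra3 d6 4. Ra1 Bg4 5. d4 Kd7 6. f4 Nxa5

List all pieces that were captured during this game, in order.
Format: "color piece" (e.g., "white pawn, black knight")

Tracking captures:
  Nxa5: captured white pawn

white pawn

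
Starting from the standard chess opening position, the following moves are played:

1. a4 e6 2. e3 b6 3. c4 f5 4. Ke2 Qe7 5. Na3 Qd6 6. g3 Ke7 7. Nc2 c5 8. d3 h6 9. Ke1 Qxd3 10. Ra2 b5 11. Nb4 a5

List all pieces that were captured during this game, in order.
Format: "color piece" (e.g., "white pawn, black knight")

Tracking captures:
  Qxd3: captured white pawn

white pawn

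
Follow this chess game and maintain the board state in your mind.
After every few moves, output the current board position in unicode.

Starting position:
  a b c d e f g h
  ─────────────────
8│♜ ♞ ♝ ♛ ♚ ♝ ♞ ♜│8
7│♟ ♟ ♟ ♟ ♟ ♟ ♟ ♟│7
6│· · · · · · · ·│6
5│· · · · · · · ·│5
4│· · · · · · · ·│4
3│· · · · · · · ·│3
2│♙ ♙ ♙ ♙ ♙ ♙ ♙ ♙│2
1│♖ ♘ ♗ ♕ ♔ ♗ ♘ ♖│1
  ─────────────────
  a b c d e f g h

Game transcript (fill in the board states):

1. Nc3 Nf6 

  a b c d e f g h
  ─────────────────
8│♜ ♞ ♝ ♛ ♚ ♝ · ♜│8
7│♟ ♟ ♟ ♟ ♟ ♟ ♟ ♟│7
6│· · · · · ♞ · ·│6
5│· · · · · · · ·│5
4│· · · · · · · ·│4
3│· · ♘ · · · · ·│3
2│♙ ♙ ♙ ♙ ♙ ♙ ♙ ♙│2
1│♖ · ♗ ♕ ♔ ♗ ♘ ♖│1
  ─────────────────
  a b c d e f g h

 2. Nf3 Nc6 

  a b c d e f g h
  ─────────────────
8│♜ · ♝ ♛ ♚ ♝ · ♜│8
7│♟ ♟ ♟ ♟ ♟ ♟ ♟ ♟│7
6│· · ♞ · · ♞ · ·│6
5│· · · · · · · ·│5
4│· · · · · · · ·│4
3│· · ♘ · · ♘ · ·│3
2│♙ ♙ ♙ ♙ ♙ ♙ ♙ ♙│2
1│♖ · ♗ ♕ ♔ ♗ · ♖│1
  ─────────────────
  a b c d e f g h

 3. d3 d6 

  a b c d e f g h
  ─────────────────
8│♜ · ♝ ♛ ♚ ♝ · ♜│8
7│♟ ♟ ♟ · ♟ ♟ ♟ ♟│7
6│· · ♞ ♟ · ♞ · ·│6
5│· · · · · · · ·│5
4│· · · · · · · ·│4
3│· · ♘ ♙ · ♘ · ·│3
2│♙ ♙ ♙ · ♙ ♙ ♙ ♙│2
1│♖ · ♗ ♕ ♔ ♗ · ♖│1
  ─────────────────
  a b c d e f g h

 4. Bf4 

  a b c d e f g h
  ─────────────────
8│♜ · ♝ ♛ ♚ ♝ · ♜│8
7│♟ ♟ ♟ · ♟ ♟ ♟ ♟│7
6│· · ♞ ♟ · ♞ · ·│6
5│· · · · · · · ·│5
4│· · · · · ♗ · ·│4
3│· · ♘ ♙ · ♘ · ·│3
2│♙ ♙ ♙ · ♙ ♙ ♙ ♙│2
1│♖ · · ♕ ♔ ♗ · ♖│1
  ─────────────────
  a b c d e f g h


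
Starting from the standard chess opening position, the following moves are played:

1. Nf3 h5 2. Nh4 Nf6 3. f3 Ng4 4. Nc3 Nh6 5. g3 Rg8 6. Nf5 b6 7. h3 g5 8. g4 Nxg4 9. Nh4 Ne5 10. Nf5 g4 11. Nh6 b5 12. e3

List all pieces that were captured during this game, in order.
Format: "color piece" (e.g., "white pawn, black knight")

Tracking captures:
  Nxg4: captured white pawn

white pawn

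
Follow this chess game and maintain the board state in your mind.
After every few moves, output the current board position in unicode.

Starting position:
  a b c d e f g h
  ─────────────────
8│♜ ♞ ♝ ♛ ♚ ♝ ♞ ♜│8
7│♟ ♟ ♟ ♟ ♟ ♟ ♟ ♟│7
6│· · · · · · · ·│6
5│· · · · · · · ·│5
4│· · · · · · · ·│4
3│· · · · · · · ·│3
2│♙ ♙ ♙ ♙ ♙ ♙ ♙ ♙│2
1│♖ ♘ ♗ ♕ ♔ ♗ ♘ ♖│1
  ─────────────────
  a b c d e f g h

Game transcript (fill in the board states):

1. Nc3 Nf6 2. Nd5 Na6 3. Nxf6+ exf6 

  a b c d e f g h
  ─────────────────
8│♜ · ♝ ♛ ♚ ♝ · ♜│8
7│♟ ♟ ♟ ♟ · ♟ ♟ ♟│7
6│♞ · · · · ♟ · ·│6
5│· · · · · · · ·│5
4│· · · · · · · ·│4
3│· · · · · · · ·│3
2│♙ ♙ ♙ ♙ ♙ ♙ ♙ ♙│2
1│♖ · ♗ ♕ ♔ ♗ ♘ ♖│1
  ─────────────────
  a b c d e f g h

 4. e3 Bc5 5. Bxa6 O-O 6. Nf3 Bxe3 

  a b c d e f g h
  ─────────────────
8│♜ · ♝ ♛ · ♜ ♚ ·│8
7│♟ ♟ ♟ ♟ · ♟ ♟ ♟│7
6│♗ · · · · ♟ · ·│6
5│· · · · · · · ·│5
4│· · · · · · · ·│4
3│· · · · ♝ ♘ · ·│3
2│♙ ♙ ♙ ♙ · ♙ ♙ ♙│2
1│♖ · ♗ ♕ ♔ · · ♖│1
  ─────────────────
  a b c d e f g h

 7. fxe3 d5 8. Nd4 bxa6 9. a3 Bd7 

  a b c d e f g h
  ─────────────────
8│♜ · · ♛ · ♜ ♚ ·│8
7│♟ · ♟ ♝ · ♟ ♟ ♟│7
6│♟ · · · · ♟ · ·│6
5│· · · ♟ · · · ·│5
4│· · · ♘ · · · ·│4
3│♙ · · · ♙ · · ·│3
2│· ♙ ♙ ♙ · · ♙ ♙│2
1│♖ · ♗ ♕ ♔ · · ♖│1
  ─────────────────
  a b c d e f g h

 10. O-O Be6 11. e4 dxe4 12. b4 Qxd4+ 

  a b c d e f g h
  ─────────────────
8│♜ · · · · ♜ ♚ ·│8
7│♟ · ♟ · · ♟ ♟ ♟│7
6│♟ · · · ♝ ♟ · ·│6
5│· · · · · · · ·│5
4│· ♙ · ♛ ♟ · · ·│4
3│♙ · · · · · · ·│3
2│· · ♙ ♙ · · ♙ ♙│2
1│♖ · ♗ ♕ · ♖ ♔ ·│1
  ─────────────────
  a b c d e f g h



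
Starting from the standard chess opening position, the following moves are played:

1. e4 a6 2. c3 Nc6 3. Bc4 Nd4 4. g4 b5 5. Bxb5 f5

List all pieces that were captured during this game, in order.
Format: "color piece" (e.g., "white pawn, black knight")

Tracking captures:
  Bxb5: captured black pawn

black pawn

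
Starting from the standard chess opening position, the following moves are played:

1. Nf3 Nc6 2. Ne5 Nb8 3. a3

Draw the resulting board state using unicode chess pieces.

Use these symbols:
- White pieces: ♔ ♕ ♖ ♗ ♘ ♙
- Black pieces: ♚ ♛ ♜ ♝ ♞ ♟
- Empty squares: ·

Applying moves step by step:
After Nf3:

♜ ♞ ♝ ♛ ♚ ♝ ♞ ♜
♟ ♟ ♟ ♟ ♟ ♟ ♟ ♟
· · · · · · · ·
· · · · · · · ·
· · · · · · · ·
· · · · · ♘ · ·
♙ ♙ ♙ ♙ ♙ ♙ ♙ ♙
♖ ♘ ♗ ♕ ♔ ♗ · ♖


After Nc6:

♜ · ♝ ♛ ♚ ♝ ♞ ♜
♟ ♟ ♟ ♟ ♟ ♟ ♟ ♟
· · ♞ · · · · ·
· · · · · · · ·
· · · · · · · ·
· · · · · ♘ · ·
♙ ♙ ♙ ♙ ♙ ♙ ♙ ♙
♖ ♘ ♗ ♕ ♔ ♗ · ♖


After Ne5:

♜ · ♝ ♛ ♚ ♝ ♞ ♜
♟ ♟ ♟ ♟ ♟ ♟ ♟ ♟
· · ♞ · · · · ·
· · · · ♘ · · ·
· · · · · · · ·
· · · · · · · ·
♙ ♙ ♙ ♙ ♙ ♙ ♙ ♙
♖ ♘ ♗ ♕ ♔ ♗ · ♖


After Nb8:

♜ ♞ ♝ ♛ ♚ ♝ ♞ ♜
♟ ♟ ♟ ♟ ♟ ♟ ♟ ♟
· · · · · · · ·
· · · · ♘ · · ·
· · · · · · · ·
· · · · · · · ·
♙ ♙ ♙ ♙ ♙ ♙ ♙ ♙
♖ ♘ ♗ ♕ ♔ ♗ · ♖


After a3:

♜ ♞ ♝ ♛ ♚ ♝ ♞ ♜
♟ ♟ ♟ ♟ ♟ ♟ ♟ ♟
· · · · · · · ·
· · · · ♘ · · ·
· · · · · · · ·
♙ · · · · · · ·
· ♙ ♙ ♙ ♙ ♙ ♙ ♙
♖ ♘ ♗ ♕ ♔ ♗ · ♖



  a b c d e f g h
  ─────────────────
8│♜ ♞ ♝ ♛ ♚ ♝ ♞ ♜│8
7│♟ ♟ ♟ ♟ ♟ ♟ ♟ ♟│7
6│· · · · · · · ·│6
5│· · · · ♘ · · ·│5
4│· · · · · · · ·│4
3│♙ · · · · · · ·│3
2│· ♙ ♙ ♙ ♙ ♙ ♙ ♙│2
1│♖ ♘ ♗ ♕ ♔ ♗ · ♖│1
  ─────────────────
  a b c d e f g h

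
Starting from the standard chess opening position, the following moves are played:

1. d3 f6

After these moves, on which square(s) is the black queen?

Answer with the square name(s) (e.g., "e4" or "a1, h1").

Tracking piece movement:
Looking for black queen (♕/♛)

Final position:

  a b c d e f g h
  ─────────────────
8│♜ ♞ ♝ ♛ ♚ ♝ ♞ ♜│8
7│♟ ♟ ♟ ♟ ♟ · ♟ ♟│7
6│· · · · · ♟ · ·│6
5│· · · · · · · ·│5
4│· · · · · · · ·│4
3│· · · ♙ · · · ·│3
2│♙ ♙ ♙ · ♙ ♙ ♙ ♙│2
1│♖ ♘ ♗ ♕ ♔ ♗ ♘ ♖│1
  ─────────────────
  a b c d e f g h


d8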